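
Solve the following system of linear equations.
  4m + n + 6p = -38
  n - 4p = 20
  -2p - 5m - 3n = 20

m = -2, n = 0, p = -5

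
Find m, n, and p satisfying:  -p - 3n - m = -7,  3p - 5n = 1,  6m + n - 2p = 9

m = 2, n = 1, p = 2

Row-reduce the augmented matrix:
R1 ← R1 / (-1).
R3 ← R3 − 6·R1.
R2 ← R2 / (-5).
R1 ← R1 − 3·R2.
R3 ← R3 + 17·R2.
R3 ← R3 / (-91/5).
R1 ← R1 − 14/5·R3.
R2 ← R2 + 3/5·R3.
Reading off the reduced rows gives m = 2, n = 1, p = 2.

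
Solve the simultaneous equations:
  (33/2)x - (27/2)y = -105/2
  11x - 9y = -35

Row-reduce:
R1 ← R1 / (33/2).
R2 ← R2 − 11·R1.
Rank is 1 with 2 unknowns, leaving y free.

infinitely many solutions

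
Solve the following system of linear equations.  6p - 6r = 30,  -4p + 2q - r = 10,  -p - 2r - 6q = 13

Row-reduce the augmented matrix:
R1 ← R1 / (6).
R2 ← R2 + 4·R1.
R3 ← R3 + 1·R1.
R2 ← R2 / (2).
R3 ← R3 + 6·R2.
R3 ← R3 / (-18).
R1 ← R1 + 1·R3.
R2 ← R2 + 5/2·R3.
Reading off the reduced rows gives p = -1, q = 0, r = -6.

p = -1, q = 0, r = -6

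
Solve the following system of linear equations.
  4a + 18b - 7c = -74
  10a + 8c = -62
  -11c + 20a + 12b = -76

Row-reduce the augmented matrix:
R1 ← R1 / (4).
R2 ← R2 − 10·R1.
R3 ← R3 − 20·R1.
R2 ← R2 / (-45).
R1 ← R1 − 9/2·R2.
R3 ← R3 + 78·R2.
R3 ← R3 / (-101/5).
R1 ← R1 − 4/5·R3.
R2 ← R2 + 17/30·R3.
Reading off the reduced rows gives a = -3, b = -5, c = -4.

a = -3, b = -5, c = -4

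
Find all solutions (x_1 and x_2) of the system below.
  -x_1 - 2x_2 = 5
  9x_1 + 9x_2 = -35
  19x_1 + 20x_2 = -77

no solution

Row-reduce:
R1 ← R1 / (-1).
R2 ← R2 − 9·R1.
R3 ← R3 − 19·R1.
R2 ← R2 / (-9).
R1 ← R1 − 2·R2.
R3 ← R3 + 18·R2.
Row 3 reduces to 0 = -2, a contradiction. The system is inconsistent.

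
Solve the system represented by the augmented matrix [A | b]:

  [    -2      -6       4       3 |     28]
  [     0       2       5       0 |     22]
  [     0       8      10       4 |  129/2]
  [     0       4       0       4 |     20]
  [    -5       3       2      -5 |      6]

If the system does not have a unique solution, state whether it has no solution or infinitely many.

Row-reduce:
R1 ← R1 / (-2).
R5 ← R5 + 5·R1.
R2 ← R2 / (2).
R1 ← R1 − 3·R2.
R3 ← R3 − 8·R2.
R4 ← R4 − 4·R2.
R5 ← R5 − 18·R2.
R3 ← R3 / (-10).
R1 ← R1 + 19/2·R3.
R2 ← R2 − 5/2·R3.
R4 ← R4 + 10·R3.
R5 ← R5 + 53·R3.
Swap R4 and R5.
R4 ← R4 / (-337/10).
R1 ← R1 + 53/10·R4.
R2 ← R2 − 1·R4.
R3 ← R3 + 2/5·R4.
Row 5 reduces to 0 = -1/2, a contradiction. The system is inconsistent.

no solution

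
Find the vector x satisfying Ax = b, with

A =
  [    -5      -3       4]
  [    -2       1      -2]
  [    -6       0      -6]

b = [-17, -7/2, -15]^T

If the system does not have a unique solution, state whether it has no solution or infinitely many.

x_1 = 5/2, x_2 = 3/2, x_3 = 0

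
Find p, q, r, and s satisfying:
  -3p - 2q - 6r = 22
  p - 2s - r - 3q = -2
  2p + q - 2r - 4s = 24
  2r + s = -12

p = -2, q = 4, r = -4, s = -4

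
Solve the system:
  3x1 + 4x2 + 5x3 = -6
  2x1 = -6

infinitely many solutions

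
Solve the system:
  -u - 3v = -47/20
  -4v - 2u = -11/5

From equation 1: u = 47/20 − 3·v.
Substitute into equation 2 and solve: v = 5/4.
Then u = -7/5.

u = -7/5, v = 5/4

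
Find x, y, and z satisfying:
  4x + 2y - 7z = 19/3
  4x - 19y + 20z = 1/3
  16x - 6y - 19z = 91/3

x = 1/3, y = -1, z = -1

Row-reduce the augmented matrix:
R1 ← R1 / (4).
R2 ← R2 − 4·R1.
R3 ← R3 − 16·R1.
R2 ← R2 / (-21).
R1 ← R1 − 1/2·R2.
R3 ← R3 + 14·R2.
R3 ← R3 / (-9).
R1 ← R1 + 31/28·R3.
R2 ← R2 + 9/7·R3.
Reading off the reduced rows gives x = 1/3, y = -1, z = -1.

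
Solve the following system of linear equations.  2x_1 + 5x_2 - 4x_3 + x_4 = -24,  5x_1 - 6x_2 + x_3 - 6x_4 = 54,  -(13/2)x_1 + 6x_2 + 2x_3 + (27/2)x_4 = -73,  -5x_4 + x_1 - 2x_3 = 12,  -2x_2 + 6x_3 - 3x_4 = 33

Row-reduce:
R1 ← R1 / (2).
R2 ← R2 − 5·R1.
R3 ← R3 + 13/2·R1.
R4 ← R4 − 1·R1.
R2 ← R2 / (-37/2).
R1 ← R1 − 5/2·R2.
R3 ← R3 − 89/4·R2.
R4 ← R4 + 5/2·R2.
R5 ← R5 + 2·R2.
R3 ← R3 / (165/74).
R1 ← R1 + 19/37·R3.
R2 ← R2 + 22/37·R3.
R4 ← R4 + 55/37·R3.
R5 ← R5 − 178/37·R3.
Swap R4 and R5.
R4 ← R4 / (-889/55).
R1 ← R1 − 47/55·R4.
R2 ← R2 − 11/5·R4.
R3 ← R3 − 161/55·R4.
Row 5 reduces to 0 = -2/3, a contradiction. The system is inconsistent.

no solution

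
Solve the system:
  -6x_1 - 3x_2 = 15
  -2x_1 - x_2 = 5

infinitely many solutions

Row-reduce:
R1 ← R1 / (-6).
R2 ← R2 + 2·R1.
Rank is 1 with 2 unknowns, leaving x_2 free.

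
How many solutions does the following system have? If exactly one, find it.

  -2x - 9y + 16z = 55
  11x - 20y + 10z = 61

infinitely many solutions

Row-reduce:
R1 ← R1 / (-2).
R2 ← R2 − 11·R1.
R2 ← R2 / (-139/2).
R1 ← R1 − 9/2·R2.
Rank is 2 with 3 unknowns, leaving z free.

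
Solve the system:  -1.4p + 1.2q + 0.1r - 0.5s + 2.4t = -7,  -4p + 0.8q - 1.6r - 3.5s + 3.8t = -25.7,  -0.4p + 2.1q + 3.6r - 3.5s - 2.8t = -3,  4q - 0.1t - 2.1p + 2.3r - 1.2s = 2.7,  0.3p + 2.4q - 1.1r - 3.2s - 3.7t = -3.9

Row-reduce the augmented matrix:
R1 ← R1 / (-7/5).
R2 ← R2 + 4·R1.
R3 ← R3 + 2/5·R1.
R4 ← R4 + 21/10·R1.
R5 ← R5 − 3/10·R1.
R2 ← R2 / (-92/35).
R1 ← R1 + 6/7·R2.
R3 ← R3 − 123/70·R2.
R4 ← R4 − 11/5·R2.
R5 ← R5 − 93/35·R2.
R3 ← R3 / (1063/460).
R1 ← R1 − 25/46·R3.
R2 ← R2 − 33/46·R3.
R4 ← R4 − 263/460·R3.
R5 ← R5 + 1373/460·R3.
R4 ← R4 / (-85933/85040).
R1 ← R1 − 18265/8504·R4.
R2 ← R2 − 4805/2126·R4.
R3 ← R3 + 8725/4252·R4.
R5 ← R5 + 980153/85040·R4.
R5 ← R5 / (3640554/85933).
R1 ← R1 + 843179/85933·R5.
R2 ← R2 + 692534/85933·R5.
R3 ← R3 − 647804/85933·R5.
R4 ← R4 − 415902/85933·R5.
Reading off the reduced rows gives p = -1, q = 1, r = 1, s = 5, t = -3.

p = -1, q = 1, r = 1, s = 5, t = -3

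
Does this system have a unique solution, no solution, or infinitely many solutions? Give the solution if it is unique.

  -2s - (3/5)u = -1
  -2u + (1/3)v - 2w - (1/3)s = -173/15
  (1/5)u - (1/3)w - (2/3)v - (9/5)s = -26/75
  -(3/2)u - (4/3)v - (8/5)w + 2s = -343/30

u = 3, v = 1, w = 3, s = -2/5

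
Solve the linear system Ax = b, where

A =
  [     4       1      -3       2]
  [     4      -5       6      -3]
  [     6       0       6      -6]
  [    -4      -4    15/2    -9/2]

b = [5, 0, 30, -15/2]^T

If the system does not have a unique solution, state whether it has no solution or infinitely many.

infinitely many solutions

Row-reduce:
R1 ← R1 / (4).
R2 ← R2 − 4·R1.
R3 ← R3 − 6·R1.
R4 ← R4 + 4·R1.
R2 ← R2 / (-6).
R1 ← R1 − 1/4·R2.
R3 ← R3 + 3/2·R2.
R4 ← R4 + 3·R2.
R3 ← R3 / (33/4).
R1 ← R1 + 3/8·R3.
R2 ← R2 + 3/2·R3.
Rank is 3 with 4 unknowns, leaving x_4 free.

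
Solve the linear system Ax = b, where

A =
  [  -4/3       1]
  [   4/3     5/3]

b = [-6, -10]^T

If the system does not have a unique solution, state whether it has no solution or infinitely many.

From equation 1: x_2 = -6 + 4/3·x_1.
Substitute into equation 2 and solve: x_1 = 0.
Then x_2 = -6.

x_1 = 0, x_2 = -6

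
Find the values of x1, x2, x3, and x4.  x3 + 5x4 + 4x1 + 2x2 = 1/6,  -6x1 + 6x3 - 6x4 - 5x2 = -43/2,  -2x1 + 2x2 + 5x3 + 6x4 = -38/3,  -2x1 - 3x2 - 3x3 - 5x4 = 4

Row-reduce the augmented matrix:
R1 ← R1 / (4).
R2 ← R2 + 6·R1.
R3 ← R3 + 2·R1.
R4 ← R4 + 2·R1.
R2 ← R2 / (-2).
R1 ← R1 − 1/2·R2.
R3 ← R3 − 3·R2.
R4 ← R4 + 2·R2.
R3 ← R3 / (67/4).
R1 ← R1 − 17/8·R3.
R2 ← R2 + 15/4·R3.
R4 ← R4 + 10·R3.
R4 ← R4 / (162/67).
R1 ← R1 − 35/134·R4.
R2 ← R2 − 111/67·R4.
R3 ← R3 − 43/67·R4.
Reading off the reduced rows gives x1 = 1/2, x2 = 3/2, x3 = -7/3, x4 = -1/2.

x1 = 1/2, x2 = 3/2, x3 = -7/3, x4 = -1/2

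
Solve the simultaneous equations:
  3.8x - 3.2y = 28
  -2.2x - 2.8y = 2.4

Row-reduce the augmented matrix:
R1 ← R1 / (19/5).
R2 ← R2 + 11/5·R1.
R2 ← R2 / (-442/95).
R1 ← R1 + 16/19·R2.
Reading off the reduced rows gives x = 4, y = -4.

x = 4, y = -4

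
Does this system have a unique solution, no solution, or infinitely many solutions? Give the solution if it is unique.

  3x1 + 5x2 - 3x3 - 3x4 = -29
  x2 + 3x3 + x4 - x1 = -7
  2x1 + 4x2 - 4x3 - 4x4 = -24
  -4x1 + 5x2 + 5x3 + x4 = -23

x1 = -2, x2 = -4, x3 = -3, x4 = 4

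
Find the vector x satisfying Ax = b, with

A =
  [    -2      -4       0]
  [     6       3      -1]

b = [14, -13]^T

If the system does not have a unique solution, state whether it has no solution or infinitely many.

Row-reduce:
R1 ← R1 / (-2).
R2 ← R2 − 6·R1.
R2 ← R2 / (-9).
R1 ← R1 − 2·R2.
Rank is 2 with 3 unknowns, leaving x_3 free.

infinitely many solutions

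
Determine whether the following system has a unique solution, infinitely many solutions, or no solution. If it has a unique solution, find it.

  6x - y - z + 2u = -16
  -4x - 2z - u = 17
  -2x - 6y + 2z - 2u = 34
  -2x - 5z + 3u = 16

Row-reduce the augmented matrix:
R1 ← R1 / (6).
R2 ← R2 + 4·R1.
R3 ← R3 + 2·R1.
R4 ← R4 + 2·R1.
R2 ← R2 / (-2/3).
R1 ← R1 + 1/6·R2.
R3 ← R3 + 19/3·R2.
R4 ← R4 + 1/3·R2.
R3 ← R3 / (27).
R1 ← R1 − 1/2·R3.
R2 ← R2 − 4·R3.
R4 ← R4 + 4·R3.
R4 ← R4 / (17/6).
R1 ← R1 − 1/3·R4.
R2 ← R2 − 1/6·R4.
R3 ← R3 + 1/6·R4.
Reading off the reduced rows gives x = -4, y = -5, z = -1, u = 1.

x = -4, y = -5, z = -1, u = 1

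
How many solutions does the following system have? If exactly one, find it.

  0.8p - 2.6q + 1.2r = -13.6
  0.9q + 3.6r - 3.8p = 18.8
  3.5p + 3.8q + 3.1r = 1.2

Row-reduce the augmented matrix:
R1 ← R1 / (4/5).
R2 ← R2 + 19/5·R1.
R3 ← R3 − 7/2·R1.
R2 ← R2 / (-229/20).
R1 ← R1 + 13/4·R2.
R3 ← R3 − 607/40·R2.
R3 ← R3 / (11651/1145).
R1 ← R1 + 261/229·R3.
R2 ← R2 + 186/229·R3.
Reading off the reduced rows gives p = -4, q = 4, r = 0.

p = -4, q = 4, r = 0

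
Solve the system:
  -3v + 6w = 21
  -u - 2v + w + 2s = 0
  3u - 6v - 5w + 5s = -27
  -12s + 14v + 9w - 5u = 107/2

no solution

Row-reduce:
Swap R1 and R2.
R1 ← R1 / (-1).
R3 ← R3 − 3·R1.
R4 ← R4 + 5·R1.
R2 ← R2 / (-3).
R1 ← R1 − 2·R2.
R3 ← R3 + 12·R2.
R4 ← R4 − 24·R2.
R3 ← R3 / (-26).
R1 ← R1 − 3·R3.
R2 ← R2 + 2·R3.
R4 ← R4 − 52·R3.
Row 4 reduces to 0 = -1/2, a contradiction. The system is inconsistent.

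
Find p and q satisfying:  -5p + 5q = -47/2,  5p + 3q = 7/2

Row-reduce the augmented matrix:
R1 ← R1 / (-5).
R2 ← R2 − 5·R1.
R2 ← R2 / (8).
R1 ← R1 + 1·R2.
Reading off the reduced rows gives p = 11/5, q = -5/2.

p = 11/5, q = -5/2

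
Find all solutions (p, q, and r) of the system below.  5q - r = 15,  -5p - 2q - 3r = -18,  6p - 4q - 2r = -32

p = -1, q = 4, r = 5

Row-reduce the augmented matrix:
Swap R1 and R2.
R1 ← R1 / (-5).
R3 ← R3 − 6·R1.
R2 ← R2 / (5).
R1 ← R1 − 2/5·R2.
R3 ← R3 + 32/5·R2.
R3 ← R3 / (-172/25).
R1 ← R1 − 17/25·R3.
R2 ← R2 + 1/5·R3.
Reading off the reduced rows gives p = -1, q = 4, r = 5.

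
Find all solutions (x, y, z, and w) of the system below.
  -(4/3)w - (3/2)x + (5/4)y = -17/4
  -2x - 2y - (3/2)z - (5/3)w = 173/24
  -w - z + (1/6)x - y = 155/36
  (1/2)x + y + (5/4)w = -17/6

x = 1/3, y = -3, z = -5/4, w = 0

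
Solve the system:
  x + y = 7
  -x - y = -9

Row-reduce:
R2 ← R2 + 1·R1.
Row 2 reduces to 0 = -2, a contradiction. The system is inconsistent.

no solution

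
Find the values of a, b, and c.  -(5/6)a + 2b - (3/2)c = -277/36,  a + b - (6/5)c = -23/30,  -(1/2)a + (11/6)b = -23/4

a = 7/3, b = -5/2, c = 1/2

Row-reduce the augmented matrix:
R1 ← R1 / (-5/6).
R2 ← R2 − 1·R1.
R3 ← R3 + 1/2·R1.
R2 ← R2 / (17/5).
R1 ← R1 + 12/5·R2.
R3 ← R3 − 19/30·R2.
R3 ← R3 / (124/85).
R1 ← R1 + 27/85·R3.
R2 ← R2 + 15/17·R3.
Reading off the reduced rows gives a = 7/3, b = -5/2, c = 1/2.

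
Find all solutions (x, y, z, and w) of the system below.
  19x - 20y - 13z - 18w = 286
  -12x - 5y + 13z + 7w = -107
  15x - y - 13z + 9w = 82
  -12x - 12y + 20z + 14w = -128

x = 5, y = -4, z = -3, w = -4

Row-reduce the augmented matrix:
R1 ← R1 / (19).
R2 ← R2 + 12·R1.
R3 ← R3 − 15·R1.
R4 ← R4 + 12·R1.
R2 ← R2 / (-335/19).
R1 ← R1 + 20/19·R2.
R3 ← R3 − 281/19·R2.
R4 ← R4 + 468/19·R2.
R3 ← R3 / (429/335).
R1 ← R1 + 65/67·R3.
R2 ← R2 + 91/335·R3.
R4 ← R4 − 1708/335·R3.
R4 ← R4 / (-29638/429).
R1 ← R1 − 466/33·R4.
R2 ← R2 − 145/33·R4.
R3 ← R3 − 6548/429·R4.
Reading off the reduced rows gives x = 5, y = -4, z = -3, w = -4.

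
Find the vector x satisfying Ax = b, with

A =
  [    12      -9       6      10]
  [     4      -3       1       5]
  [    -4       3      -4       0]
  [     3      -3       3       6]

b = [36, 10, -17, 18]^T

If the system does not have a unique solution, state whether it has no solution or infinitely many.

no solution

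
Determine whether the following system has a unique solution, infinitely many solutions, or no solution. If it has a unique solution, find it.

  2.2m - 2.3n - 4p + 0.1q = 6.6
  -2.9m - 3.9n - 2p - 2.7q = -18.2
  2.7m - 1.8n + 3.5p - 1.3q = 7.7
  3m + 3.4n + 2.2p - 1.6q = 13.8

Row-reduce the augmented matrix:
R1 ← R1 / (11/5).
R2 ← R2 + 29/10·R1.
R3 ← R3 − 27/10·R1.
R4 ← R4 − 3·R1.
R2 ← R2 / (-305/44).
R1 ← R1 + 23/22·R2.
R3 ← R3 − 45/44·R2.
R4 ← R4 − 719/110·R2.
R3 ← R3 / (895/122).
R1 ← R1 + 44/61·R3.
R2 ← R2 − 64/61·R3.
R4 ← R4 − 243/305·R3.
R4 ← R4 / (-88658/22375).
R1 ← R1 − 1144/4475·R4.
R2 ← R2 − 2811/4475·R4.
R3 ← R3 + 1099/4475·R4.
Reading off the reduced rows gives m = 4, n = 1, p = 0, q = 1.

m = 4, n = 1, p = 0, q = 1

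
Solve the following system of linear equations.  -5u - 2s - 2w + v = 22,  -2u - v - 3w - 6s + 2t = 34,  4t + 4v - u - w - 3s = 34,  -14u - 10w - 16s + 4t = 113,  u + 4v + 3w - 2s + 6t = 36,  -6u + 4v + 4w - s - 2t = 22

no solution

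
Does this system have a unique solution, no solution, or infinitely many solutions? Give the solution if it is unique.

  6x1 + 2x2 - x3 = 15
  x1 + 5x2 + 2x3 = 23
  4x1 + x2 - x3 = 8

x1 = 2, x2 = 3, x3 = 3

Row-reduce the augmented matrix:
R1 ← R1 / (6).
R2 ← R2 − 1·R1.
R3 ← R3 − 4·R1.
R2 ← R2 / (14/3).
R1 ← R1 − 1/3·R2.
R3 ← R3 + 1/3·R2.
R3 ← R3 / (-5/28).
R1 ← R1 + 9/28·R3.
R2 ← R2 − 13/28·R3.
Reading off the reduced rows gives x1 = 2, x2 = 3, x3 = 3.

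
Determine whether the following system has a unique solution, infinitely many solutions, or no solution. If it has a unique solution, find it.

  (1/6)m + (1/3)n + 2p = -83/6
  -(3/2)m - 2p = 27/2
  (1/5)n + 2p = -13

m = -1, n = -5, p = -6

Row-reduce the augmented matrix:
R1 ← R1 / (1/6).
R2 ← R2 + 3/2·R1.
R2 ← R2 / (3).
R1 ← R1 − 2·R2.
R3 ← R3 − 1/5·R2.
R3 ← R3 / (14/15).
R1 ← R1 − 4/3·R3.
R2 ← R2 − 16/3·R3.
Reading off the reduced rows gives m = -1, n = -5, p = -6.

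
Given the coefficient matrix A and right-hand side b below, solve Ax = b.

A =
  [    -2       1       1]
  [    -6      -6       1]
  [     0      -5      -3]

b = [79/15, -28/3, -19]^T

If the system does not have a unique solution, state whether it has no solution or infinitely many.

Row-reduce the augmented matrix:
R1 ← R1 / (-2).
R2 ← R2 + 6·R1.
R2 ← R2 / (-9).
R1 ← R1 + 1/2·R2.
R3 ← R3 + 5·R2.
R3 ← R3 / (-17/9).
R1 ← R1 + 7/18·R3.
R2 ← R2 − 2/9·R3.
Reading off the reduced rows gives x_1 = -1/5, x_2 = 11/5, x_3 = 8/3.

x_1 = -1/5, x_2 = 11/5, x_3 = 8/3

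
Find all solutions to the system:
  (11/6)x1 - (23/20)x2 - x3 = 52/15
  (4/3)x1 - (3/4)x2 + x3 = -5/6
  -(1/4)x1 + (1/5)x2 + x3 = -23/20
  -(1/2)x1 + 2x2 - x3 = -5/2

no solution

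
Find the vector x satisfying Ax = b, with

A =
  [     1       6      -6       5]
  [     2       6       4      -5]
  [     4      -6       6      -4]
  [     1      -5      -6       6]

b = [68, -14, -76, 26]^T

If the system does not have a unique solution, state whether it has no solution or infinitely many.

x_1 = -2, x_2 = 4, x_3 = -6, x_4 = 2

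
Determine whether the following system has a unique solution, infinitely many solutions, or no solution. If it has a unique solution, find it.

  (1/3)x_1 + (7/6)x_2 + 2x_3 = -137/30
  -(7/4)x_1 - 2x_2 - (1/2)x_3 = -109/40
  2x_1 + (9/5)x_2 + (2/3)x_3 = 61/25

x_1 = 3/2, x_2 = 4/5, x_3 = -3

Row-reduce the augmented matrix:
R1 ← R1 / (1/3).
R2 ← R2 + 7/4·R1.
R3 ← R3 − 2·R1.
R2 ← R2 / (33/8).
R1 ← R1 − 7/2·R2.
R3 ← R3 + 26/5·R2.
R3 ← R3 / (14/11).
R1 ← R1 + 82/33·R3.
R2 ← R2 − 80/33·R3.
Reading off the reduced rows gives x_1 = 3/2, x_2 = 4/5, x_3 = -3.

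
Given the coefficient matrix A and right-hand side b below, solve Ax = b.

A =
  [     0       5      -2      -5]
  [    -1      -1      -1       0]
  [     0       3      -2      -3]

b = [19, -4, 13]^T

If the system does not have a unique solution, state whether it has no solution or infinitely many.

infinitely many solutions

Row-reduce:
Swap R1 and R2.
R1 ← R1 / (-1).
R2 ← R2 / (5).
R1 ← R1 − 1·R2.
R3 ← R3 − 3·R2.
R3 ← R3 / (-4/5).
R1 ← R1 − 7/5·R3.
R2 ← R2 + 2/5·R3.
Rank is 3 with 4 unknowns, leaving x_4 free.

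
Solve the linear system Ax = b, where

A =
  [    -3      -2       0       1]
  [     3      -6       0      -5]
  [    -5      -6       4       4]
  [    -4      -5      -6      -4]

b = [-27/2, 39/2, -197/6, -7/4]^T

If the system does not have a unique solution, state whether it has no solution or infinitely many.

x_1 = 3, x_2 = 3/4, x_3 = -1/3, x_4 = -3

Row-reduce the augmented matrix:
R1 ← R1 / (-3).
R2 ← R2 − 3·R1.
R3 ← R3 + 5·R1.
R4 ← R4 + 4·R1.
R2 ← R2 / (-8).
R1 ← R1 − 2/3·R2.
R3 ← R3 + 8/3·R2.
R4 ← R4 + 7/3·R2.
R3 ← R3 / (4).
R4 ← R4 + 6·R3.
R4 ← R4 / (4/3).
R1 ← R1 + 2/3·R4.
R2 ← R2 − 1/2·R4.
R3 ← R3 − 11/12·R4.
Reading off the reduced rows gives x_1 = 3, x_2 = 3/4, x_3 = -1/3, x_4 = -3.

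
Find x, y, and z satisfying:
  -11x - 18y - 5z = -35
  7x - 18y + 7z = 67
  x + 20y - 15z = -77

x = 3, y = -1, z = 4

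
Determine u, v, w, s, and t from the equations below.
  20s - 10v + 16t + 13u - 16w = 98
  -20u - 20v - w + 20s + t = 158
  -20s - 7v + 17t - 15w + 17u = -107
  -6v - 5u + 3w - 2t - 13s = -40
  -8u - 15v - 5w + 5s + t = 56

Row-reduce the augmented matrix:
R1 ← R1 / (13).
R2 ← R2 + 20·R1.
R3 ← R3 − 17·R1.
R4 ← R4 + 5·R1.
R5 ← R5 + 8·R1.
R2 ← R2 / (-460/13).
R1 ← R1 + 10/13·R2.
R3 ← R3 − 79/13·R2.
R4 ← R4 + 128/13·R2.
R5 ← R5 + 275/13·R2.
R3 ← R3 / (701/460).
R1 ← R1 + 31/46·R3.
R2 ← R2 − 333/460·R3.
R4 ← R4 − 457/115·R3.
R5 ← R5 − 43/92·R3.
R4 ← R4 / (54807/701).
R1 ← R1 + 11300/701·R4.
R2 ← R2 − 11460/701·R4.
R3 ← R3 + 17220/701·R4.
R5 ← R5 + 1095/701·R4.
R5 ← R5 / (-85821/18269).
R1 ← R1 − 280/18269·R5.
R2 ← R2 + 1254/18269·R5.
R3 ← R3 + 18489/18269·R5.
R4 ← R4 + 985/18269·R5.
Reading off the reduced rows gives u = 0, v = -3, w = 3, s = 5, t = 1.

u = 0, v = -3, w = 3, s = 5, t = 1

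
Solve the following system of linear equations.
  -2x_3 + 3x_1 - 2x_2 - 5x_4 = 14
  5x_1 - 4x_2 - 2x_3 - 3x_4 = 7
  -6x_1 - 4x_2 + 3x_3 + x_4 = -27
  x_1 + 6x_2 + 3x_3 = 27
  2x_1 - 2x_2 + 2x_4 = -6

Row-reduce:
R1 ← R1 / (3).
R2 ← R2 − 5·R1.
R3 ← R3 + 6·R1.
R4 ← R4 − 1·R1.
R5 ← R5 − 2·R1.
R2 ← R2 / (-2/3).
R1 ← R1 + 2/3·R2.
R3 ← R3 + 8·R2.
R4 ← R4 − 20/3·R2.
R5 ← R5 + 2/3·R2.
R3 ← R3 / (-17).
R1 ← R1 + 2·R3.
R2 ← R2 + 2·R3.
R4 ← R4 − 17·R3.
R4 ← R4 / (-18).
R1 ← R1 − 27/17·R4.
R2 ← R2 − 10/17·R4.
R3 ← R3 − 73/17·R4.
Row 5 reduces to 0 = 1, a contradiction. The system is inconsistent.

no solution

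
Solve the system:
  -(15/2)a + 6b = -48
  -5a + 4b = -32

infinitely many solutions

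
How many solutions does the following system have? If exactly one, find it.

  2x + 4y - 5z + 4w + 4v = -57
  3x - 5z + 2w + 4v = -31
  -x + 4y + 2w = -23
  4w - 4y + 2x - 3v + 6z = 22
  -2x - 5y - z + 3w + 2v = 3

no solution

Row-reduce:
R1 ← R1 / (2).
R2 ← R2 − 3·R1.
R3 ← R3 + 1·R1.
R4 ← R4 − 2·R1.
R5 ← R5 + 2·R1.
R2 ← R2 / (-6).
R1 ← R1 − 2·R2.
R3 ← R3 − 6·R2.
R4 ← R4 + 8·R2.
R5 ← R5 + 1·R2.
Swap R3 and R4.
R3 ← R3 / (23/3).
R1 ← R1 + 5/3·R3.
R2 ← R2 + 5/12·R3.
R5 ← R5 + 77/12·R3.
Swap R4 and R5.
R4 ← R4 / (279/23).
R1 ← R1 − 42/23·R4.
R2 ← R2 − 22/23·R4.
R3 ← R3 − 16/23·R4.
Row 5 reduces to 0 = 3, a contradiction. The system is inconsistent.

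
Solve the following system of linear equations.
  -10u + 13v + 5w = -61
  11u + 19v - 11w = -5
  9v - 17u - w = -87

u = 4, v = -2, w = 1

Row-reduce the augmented matrix:
R1 ← R1 / (-10).
R2 ← R2 − 11·R1.
R3 ← R3 + 17·R1.
R2 ← R2 / (333/10).
R1 ← R1 + 13/10·R2.
R3 ← R3 + 131/10·R2.
R3 ← R3 / (-3884/333).
R1 ← R1 + 238/333·R3.
R2 ← R2 + 55/333·R3.
Reading off the reduced rows gives u = 4, v = -2, w = 1.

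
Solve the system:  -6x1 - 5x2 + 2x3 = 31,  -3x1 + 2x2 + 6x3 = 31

infinitely many solutions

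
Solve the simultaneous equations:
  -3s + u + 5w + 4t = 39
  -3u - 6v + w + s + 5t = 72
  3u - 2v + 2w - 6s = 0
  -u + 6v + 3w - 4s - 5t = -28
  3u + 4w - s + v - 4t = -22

u = -6, v = -4, w = 5, s = 0, t = 5

Row-reduce the augmented matrix:
R2 ← R2 + 3·R1.
R3 ← R3 − 3·R1.
R4 ← R4 + 1·R1.
R5 ← R5 − 3·R1.
R2 ← R2 / (-6).
R3 ← R3 + 2·R2.
R4 ← R4 − 6·R2.
R5 ← R5 − 1·R2.
R3 ← R3 / (-55/3).
R1 ← R1 − 5·R3.
R2 ← R2 + 8/3·R3.
R4 ← R4 − 24·R3.
R5 ← R5 + 25/3·R3.
R4 ← R4 / (-417/55).
R1 ← R1 + 16/11·R4.
R2 ← R2 − 28/55·R4.
R3 ← R3 + 17/55·R4.
R5 ← R5 − 45/11·R4.
R5 ← R5 / (-2497/278).
R1 ← R1 − 229/417·R5.
R2 ← R2 + 619/834·R5.
R3 ← R3 − 523/417·R5.
R4 ← R4 − 392/417·R5.
Reading off the reduced rows gives u = -6, v = -4, w = 5, s = 0, t = 5.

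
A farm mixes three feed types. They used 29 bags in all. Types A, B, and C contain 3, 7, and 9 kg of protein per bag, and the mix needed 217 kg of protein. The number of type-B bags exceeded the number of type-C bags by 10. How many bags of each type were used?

Let a = type-A bags, b = type-B bags, c = type-C bags.
  a + b + c = 29
  9c + 7b + 3a = 217
  b - c = 10
Row-reduce the augmented matrix:
R2 ← R2 − 3·R1.
R2 ← R2 / (4).
R1 ← R1 − 1·R2.
R3 ← R3 − 1·R2.
R3 ← R3 / (-5/2).
R1 ← R1 + 1/2·R3.
R2 ← R2 − 3/2·R3.
Reading off the reduced rows gives a = 1, b = 19, c = 9.

type-A bags: 1, type-B bags: 19, type-C bags: 9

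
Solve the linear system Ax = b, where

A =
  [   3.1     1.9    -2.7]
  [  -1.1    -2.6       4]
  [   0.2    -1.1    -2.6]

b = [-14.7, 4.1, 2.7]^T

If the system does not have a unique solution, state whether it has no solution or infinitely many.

x_1 = -5, x_2 = -1, x_3 = -1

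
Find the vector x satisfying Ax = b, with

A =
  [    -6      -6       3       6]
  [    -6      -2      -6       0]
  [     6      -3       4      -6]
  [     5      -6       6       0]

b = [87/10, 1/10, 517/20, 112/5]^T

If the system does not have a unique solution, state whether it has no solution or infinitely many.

Row-reduce the augmented matrix:
R1 ← R1 / (-6).
R2 ← R2 + 6·R1.
R3 ← R3 − 6·R1.
R4 ← R4 − 5·R1.
R2 ← R2 / (4).
R1 ← R1 − 1·R2.
R3 ← R3 + 9·R2.
R4 ← R4 + 11·R2.
R3 ← R3 / (-53/4).
R1 ← R1 − 7/4·R3.
R2 ← R2 + 9/4·R3.
R4 ← R4 + 65/4·R3.
R4 ← R4 / (268/53).
R1 ← R1 + 68/53·R4.
R2 ← R2 − 42/53·R4.
R3 ← R3 − 54/53·R4.
Reading off the reduced rows gives x_1 = -1/2, x_2 = -11/4, x_3 = 7/5, x_4 = -5/2.

x_1 = -1/2, x_2 = -11/4, x_3 = 7/5, x_4 = -5/2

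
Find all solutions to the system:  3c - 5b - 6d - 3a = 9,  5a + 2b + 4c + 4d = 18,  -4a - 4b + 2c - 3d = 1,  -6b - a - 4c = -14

Row-reduce the augmented matrix:
R1 ← R1 / (-3).
R2 ← R2 − 5·R1.
R3 ← R3 + 4·R1.
R4 ← R4 + 1·R1.
R2 ← R2 / (-19/3).
R1 ← R1 − 5/3·R2.
R3 ← R3 − 8/3·R2.
R4 ← R4 + 13/3·R2.
R3 ← R3 / (34/19).
R1 ← R1 − 26/19·R3.
R2 ← R2 + 27/19·R3.
R4 ← R4 + 212/19·R3.
R4 ← R4 / (366/17).
R1 ← R1 + 25/17·R4.
R2 ← R2 − 99/34·R4.
R3 ← R3 − 47/34·R4.
Reading off the reduced rows gives a = 2, b = 0, c = 3, d = -1.

a = 2, b = 0, c = 3, d = -1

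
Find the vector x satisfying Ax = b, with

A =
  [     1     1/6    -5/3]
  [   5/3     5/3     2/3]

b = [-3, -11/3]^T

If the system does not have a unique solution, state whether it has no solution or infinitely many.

Row-reduce:
R2 ← R2 − 5/3·R1.
R2 ← R2 / (25/18).
R1 ← R1 − 1/6·R2.
Rank is 2 with 3 unknowns, leaving x_3 free.

infinitely many solutions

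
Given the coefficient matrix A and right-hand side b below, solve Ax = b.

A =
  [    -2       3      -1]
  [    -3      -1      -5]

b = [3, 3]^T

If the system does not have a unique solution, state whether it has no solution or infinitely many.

infinitely many solutions

Row-reduce:
R1 ← R1 / (-2).
R2 ← R2 + 3·R1.
R2 ← R2 / (-11/2).
R1 ← R1 + 3/2·R2.
Rank is 2 with 3 unknowns, leaving x_3 free.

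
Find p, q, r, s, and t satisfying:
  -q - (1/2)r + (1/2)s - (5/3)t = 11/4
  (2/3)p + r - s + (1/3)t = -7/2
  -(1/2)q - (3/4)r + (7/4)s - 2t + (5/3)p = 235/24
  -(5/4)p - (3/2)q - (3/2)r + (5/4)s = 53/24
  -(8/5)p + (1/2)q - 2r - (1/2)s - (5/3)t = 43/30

Row-reduce the augmented matrix:
Swap R1 and R2.
R1 ← R1 / (2/3).
R3 ← R3 − 5/3·R1.
R4 ← R4 + 5/4·R1.
R5 ← R5 + 8/5·R1.
R2 ← R2 / (-1).
R3 ← R3 + 1/2·R2.
R4 ← R4 + 3/2·R2.
R5 ← R5 − 1/2·R2.
R3 ← R3 / (-3).
R1 ← R1 − 3/2·R3.
R2 ← R2 − 1/2·R3.
R4 ← R4 − 9/8·R3.
R5 ← R5 − 3/20·R3.
R4 ← R4 / (1/8).
R1 ← R1 − 1/2·R4.
R2 ← R2 − 1/6·R4.
R3 ← R3 + 4/3·R4.
R5 ← R5 + 49/20·R4.
R5 ← R5 / (179/4).
R1 ← R1 + 10·R5.
R2 ← R2 + 11/6·R5.
R3 ← R3 − 26·R5.
R4 ← R4 − 19·R5.
Reading off the reduced rows gives p = 3/2, q = 1, r = -3/2, s = 8/3, t = -1.

p = 3/2, q = 1, r = -3/2, s = 8/3, t = -1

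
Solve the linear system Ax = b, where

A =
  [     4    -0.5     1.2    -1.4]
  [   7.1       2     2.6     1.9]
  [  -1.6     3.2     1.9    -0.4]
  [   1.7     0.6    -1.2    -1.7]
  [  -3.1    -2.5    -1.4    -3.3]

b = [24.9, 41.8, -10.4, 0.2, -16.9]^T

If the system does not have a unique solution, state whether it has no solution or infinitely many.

Row-reduce the augmented matrix:
R1 ← R1 / (4).
R2 ← R2 − 71/10·R1.
R3 ← R3 + 8/5·R1.
R4 ← R4 − 17/10·R1.
R5 ← R5 + 31/10·R1.
R2 ← R2 / (231/80).
R1 ← R1 + 1/8·R2.
R3 ← R3 − 3·R2.
R4 ← R4 − 13/16·R2.
R5 ← R5 + 231/80·R2.
R3 ← R3 / (7283/3850).
R1 ← R1 − 74/231·R3.
R2 ← R2 − 188/1155·R3.
R4 ← R4 + 10639/5775·R3.
R4 ← R4 / (-842341/109245).
R1 ← R1 − 16909/21849·R4.
R2 ← R2 − 43550/21849·R4.
R3 ← R3 + 21236/7283·R4.
R5 reduces to 0 = 0, so the extra equation is consistent.
Reading off the reduced rows gives x_1 = 5, x_2 = -3, x_3 = 4, x_4 = 1.

x_1 = 5, x_2 = -3, x_3 = 4, x_4 = 1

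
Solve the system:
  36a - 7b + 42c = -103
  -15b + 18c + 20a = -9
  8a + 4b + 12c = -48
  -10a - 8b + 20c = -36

no solution

Row-reduce:
R1 ← R1 / (36).
R2 ← R2 − 20·R1.
R3 ← R3 − 8·R1.
R4 ← R4 + 10·R1.
R2 ← R2 / (-100/9).
R1 ← R1 + 7/36·R2.
R3 ← R3 − 50/9·R2.
R4 ← R4 + 179/18·R2.
Swap R3 and R4.
R3 ← R3 / (911/25).
R1 ← R1 − 63/50·R3.
R2 ← R2 − 12/25·R3.
Row 4 reduces to 0 = -1, a contradiction. The system is inconsistent.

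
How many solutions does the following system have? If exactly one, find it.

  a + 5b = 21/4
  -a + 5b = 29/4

a = -1, b = 5/4

From equation 1: a = 21/4 − 5·b.
Substitute into equation 2 and solve: b = 5/4.
Then a = -1.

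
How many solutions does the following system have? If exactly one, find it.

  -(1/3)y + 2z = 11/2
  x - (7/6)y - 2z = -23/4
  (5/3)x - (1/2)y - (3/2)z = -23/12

Row-reduce the augmented matrix:
Swap R1 and R2.
R3 ← R3 − 5/3·R1.
R2 ← R2 / (-1/3).
R1 ← R1 + 7/6·R2.
R3 ← R3 − 13/9·R2.
R3 ← R3 / (21/2).
R1 ← R1 + 9·R3.
R2 ← R2 + 6·R3.
Reading off the reduced rows gives x = 2, y = 3/2, z = 3.

x = 2, y = 3/2, z = 3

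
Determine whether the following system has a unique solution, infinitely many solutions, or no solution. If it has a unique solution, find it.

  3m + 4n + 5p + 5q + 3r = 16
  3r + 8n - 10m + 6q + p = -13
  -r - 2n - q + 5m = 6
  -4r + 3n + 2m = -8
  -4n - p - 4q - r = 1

infinitely many solutions

Row-reduce:
R1 ← R1 / (3).
R2 ← R2 + 10·R1.
R3 ← R3 − 5·R1.
R4 ← R4 − 2·R1.
R2 ← R2 / (64/3).
R1 ← R1 − 4/3·R2.
R3 ← R3 + 26/3·R2.
R4 ← R4 − 1/3·R2.
R5 ← R5 + 4·R2.
R3 ← R3 / (-37/32).
R1 ← R1 − 9/16·R3.
R2 ← R2 − 53/64·R3.
R4 ← R4 + 231/64·R3.
R5 ← R5 − 37/16·R3.
R4 ← R4 / (-122/37).
R1 ← R1 − 7/37·R4.
R2 ← R2 − 36/37·R4.
R3 ← R3 − 4/37·R4.
Rank is 4 with 5 unknowns, leaving r free.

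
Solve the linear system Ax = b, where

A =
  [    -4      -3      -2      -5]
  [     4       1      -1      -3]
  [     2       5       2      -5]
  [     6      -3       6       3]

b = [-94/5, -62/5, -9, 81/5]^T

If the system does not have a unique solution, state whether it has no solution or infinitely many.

x_1 = -1/2, x_2 = 3/5, x_3 = 2, x_4 = 3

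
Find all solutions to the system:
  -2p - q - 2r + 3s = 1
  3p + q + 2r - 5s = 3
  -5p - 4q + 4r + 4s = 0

infinitely many solutions

Row-reduce:
R1 ← R1 / (-2).
R2 ← R2 − 3·R1.
R3 ← R3 + 5·R1.
R2 ← R2 / (-1/2).
R1 ← R1 − 1/2·R2.
R3 ← R3 + 3/2·R2.
R3 ← R3 / (12).
R2 ← R2 − 2·R3.
Rank is 3 with 4 unknowns, leaving s free.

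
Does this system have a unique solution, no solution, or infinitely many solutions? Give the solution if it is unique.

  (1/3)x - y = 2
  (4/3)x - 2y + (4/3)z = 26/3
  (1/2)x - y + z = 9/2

x = 3, y = -1, z = 2

Row-reduce the augmented matrix:
R1 ← R1 / (1/3).
R2 ← R2 − 4/3·R1.
R3 ← R3 − 1/2·R1.
R2 ← R2 / (2).
R1 ← R1 + 3·R2.
R3 ← R3 − 1/2·R2.
R3 ← R3 / (2/3).
R1 ← R1 − 2·R3.
R2 ← R2 − 2/3·R3.
Reading off the reduced rows gives x = 3, y = -1, z = 2.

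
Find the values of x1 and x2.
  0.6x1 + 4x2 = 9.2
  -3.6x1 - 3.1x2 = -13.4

Row-reduce the augmented matrix:
R1 ← R1 / (3/5).
R2 ← R2 + 18/5·R1.
R2 ← R2 / (209/10).
R1 ← R1 − 20/3·R2.
Reading off the reduced rows gives x1 = 2, x2 = 2.

x1 = 2, x2 = 2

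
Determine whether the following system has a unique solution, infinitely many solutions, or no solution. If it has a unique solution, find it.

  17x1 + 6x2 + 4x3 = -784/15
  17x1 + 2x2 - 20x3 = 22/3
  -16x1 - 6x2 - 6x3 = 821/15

x1 = -7/3, x2 = -1/2, x3 = -12/5

Row-reduce the augmented matrix:
R1 ← R1 / (17).
R2 ← R2 − 17·R1.
R3 ← R3 + 16·R1.
R2 ← R2 / (-4).
R1 ← R1 − 6/17·R2.
R3 ← R3 + 6/17·R2.
R3 ← R3 / (-2/17).
R1 ← R1 + 32/17·R3.
R2 ← R2 − 6·R3.
Reading off the reduced rows gives x1 = -7/3, x2 = -1/2, x3 = -12/5.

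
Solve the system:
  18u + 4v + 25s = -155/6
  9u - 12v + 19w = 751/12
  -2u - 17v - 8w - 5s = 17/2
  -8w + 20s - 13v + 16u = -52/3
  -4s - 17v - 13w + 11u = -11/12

u = 1/4, v = -4/3, w = 7/3, s = -1

Row-reduce the augmented matrix:
R1 ← R1 / (18).
R2 ← R2 − 9·R1.
R3 ← R3 + 2·R1.
R4 ← R4 − 16·R1.
R5 ← R5 − 11·R1.
R2 ← R2 / (-14).
R1 ← R1 − 2/9·R2.
R3 ← R3 + 149/9·R2.
R4 ← R4 + 149/9·R2.
R5 ← R5 + 175/9·R2.
R3 ← R3 / (-3839/126).
R1 ← R1 − 19/63·R3.
R2 ← R2 + 19/14·R3.
R4 ← R4 + 3839/126·R3.
R5 ← R5 + 709/18·R3.
Swap R4 and R5.
R4 ← R4 / (-69691/3839).
R1 ← R1 − 10095/7678·R4.
R2 ← R2 − 1280/3839·R4.
R3 ← R3 + 3165/7678·R4.
R5 reduces to 0 = 0, so the extra equation is consistent.
Reading off the reduced rows gives u = 1/4, v = -4/3, w = 7/3, s = -1.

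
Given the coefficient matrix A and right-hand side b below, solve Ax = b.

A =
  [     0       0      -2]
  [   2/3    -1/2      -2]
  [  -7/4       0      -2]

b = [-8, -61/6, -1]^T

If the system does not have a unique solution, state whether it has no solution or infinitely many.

x_1 = -4, x_2 = -1, x_3 = 4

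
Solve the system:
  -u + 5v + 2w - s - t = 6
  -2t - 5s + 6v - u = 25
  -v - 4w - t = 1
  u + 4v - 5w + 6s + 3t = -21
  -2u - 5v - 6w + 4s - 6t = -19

u = 5, v = 1, w = 0, s = -4, t = -2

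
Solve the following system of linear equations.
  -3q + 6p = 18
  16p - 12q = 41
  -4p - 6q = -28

Row-reduce:
R1 ← R1 / (6).
R2 ← R2 − 16·R1.
R3 ← R3 + 4·R1.
R2 ← R2 / (-4).
R1 ← R1 + 1/2·R2.
R3 ← R3 + 8·R2.
Row 3 reduces to 0 = -2, a contradiction. The system is inconsistent.

no solution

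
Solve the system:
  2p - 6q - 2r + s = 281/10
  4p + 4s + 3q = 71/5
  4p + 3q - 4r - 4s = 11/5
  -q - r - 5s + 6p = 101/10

Row-reduce the augmented matrix:
R1 ← R1 / (2).
R2 ← R2 − 4·R1.
R3 ← R3 − 4·R1.
R4 ← R4 − 6·R1.
R2 ← R2 / (15).
R1 ← R1 + 3·R2.
R3 ← R3 − 15·R2.
R4 ← R4 − 17·R2.
R3 ← R3 / (-4).
R1 ← R1 + 1/5·R3.
R2 ← R2 − 4/15·R3.
R4 ← R4 − 7/15·R3.
R4 ← R4 / (-56/5).
R1 ← R1 − 13/10·R4.
R2 ← R2 + 2/5·R4.
R3 ← R3 − 2·R4.
Reading off the reduced rows gives p = 3, q = -13/5, r = -2, s = 5/2.

p = 3, q = -13/5, r = -2, s = 5/2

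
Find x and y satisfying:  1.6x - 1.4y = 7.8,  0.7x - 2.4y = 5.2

Row-reduce the augmented matrix:
R1 ← R1 / (8/5).
R2 ← R2 − 7/10·R1.
R2 ← R2 / (-143/80).
R1 ← R1 + 7/8·R2.
Reading off the reduced rows gives x = 4, y = -1.

x = 4, y = -1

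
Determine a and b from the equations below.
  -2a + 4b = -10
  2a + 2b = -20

a = -5, b = -5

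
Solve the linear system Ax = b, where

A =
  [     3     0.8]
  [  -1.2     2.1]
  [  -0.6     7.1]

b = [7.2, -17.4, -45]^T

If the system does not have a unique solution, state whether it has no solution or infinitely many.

Row-reduce the augmented matrix:
R1 ← R1 / (3).
R2 ← R2 + 6/5·R1.
R3 ← R3 + 3/5·R1.
R2 ← R2 / (121/50).
R1 ← R1 − 4/15·R2.
R3 ← R3 − 363/50·R2.
R3 reduces to 0 = 0, so the extra equation is consistent.
Reading off the reduced rows gives x_1 = 4, x_2 = -6.

x_1 = 4, x_2 = -6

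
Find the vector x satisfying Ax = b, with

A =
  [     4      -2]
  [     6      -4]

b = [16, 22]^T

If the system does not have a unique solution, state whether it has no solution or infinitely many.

Row-reduce the augmented matrix:
R1 ← R1 / (4).
R2 ← R2 − 6·R1.
R2 ← R2 / (-1).
R1 ← R1 + 1/2·R2.
Reading off the reduced rows gives x_1 = 5, x_2 = 2.

x_1 = 5, x_2 = 2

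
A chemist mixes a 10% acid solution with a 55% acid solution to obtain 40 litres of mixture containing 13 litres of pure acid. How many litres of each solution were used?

litres of solution A: 20, litres of solution B: 20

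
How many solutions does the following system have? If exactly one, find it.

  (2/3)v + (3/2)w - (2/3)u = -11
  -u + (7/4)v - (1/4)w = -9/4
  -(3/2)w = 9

Row-reduce the augmented matrix:
R1 ← R1 / (-2/3).
R2 ← R2 + 1·R1.
R2 ← R2 / (3/4).
R1 ← R1 + 1·R2.
R3 ← R3 / (-3/2).
R1 ← R1 + 67/12·R3.
R2 ← R2 + 10/3·R3.
Reading off the reduced rows gives u = 2, v = -1, w = -6.

u = 2, v = -1, w = -6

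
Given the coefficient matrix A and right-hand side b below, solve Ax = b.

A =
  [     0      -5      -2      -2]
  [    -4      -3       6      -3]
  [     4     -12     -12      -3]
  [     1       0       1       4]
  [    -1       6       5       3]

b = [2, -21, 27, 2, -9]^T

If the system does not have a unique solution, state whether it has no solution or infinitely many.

Row-reduce the augmented matrix:
Swap R1 and R2.
R1 ← R1 / (-4).
R3 ← R3 − 4·R1.
R4 ← R4 − 1·R1.
R5 ← R5 + 1·R1.
R2 ← R2 / (-5).
R1 ← R1 − 3/4·R2.
R3 ← R3 + 15·R2.
R4 ← R4 + 3/4·R2.
R5 ← R5 − 27/4·R2.
Swap R3 and R4.
R3 ← R3 / (14/5).
R1 ← R1 + 9/5·R3.
R2 ← R2 − 2/5·R3.
R5 ← R5 − 4/5·R3.
Swap R4 and R5.
R4 ← R4 / (1/28).
R1 ← R1 − 153/56·R4.
R2 ← R2 + 3/28·R4.
R3 ← R3 − 71/56·R4.
R5 reduces to 0 = 0, so the extra equation is consistent.
Reading off the reduced rows gives x_1 = 6, x_2 = 0, x_3 = 0, x_4 = -1.

x_1 = 6, x_2 = 0, x_3 = 0, x_4 = -1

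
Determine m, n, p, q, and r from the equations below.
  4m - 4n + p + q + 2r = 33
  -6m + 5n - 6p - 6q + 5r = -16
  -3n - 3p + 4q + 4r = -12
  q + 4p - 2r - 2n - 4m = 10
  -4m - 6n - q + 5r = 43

m = 2, n = -5, p = 5, q = -6, r = 3

Row-reduce the augmented matrix:
R1 ← R1 / (4).
R2 ← R2 + 6·R1.
R4 ← R4 + 4·R1.
R5 ← R5 + 4·R1.
R2 ← R2 / (-1).
R1 ← R1 + 1·R2.
R3 ← R3 + 3·R2.
R4 ← R4 + 6·R2.
R5 ← R5 + 10·R2.
R3 ← R3 / (21/2).
R1 ← R1 − 19/4·R3.
R2 ← R2 − 9/2·R3.
R4 ← R4 − 32·R3.
R5 ← R5 − 46·R3.
R4 ← R4 / (-73/3).
R1 ← R1 + 19/6·R4.
R2 ← R2 + 3·R4.
R3 ← R3 − 5/3·R4.
R5 ← R5 + 95/3·R4.
R5 ← R5 / (-1143/511).
R1 ← R1 + 141/1022·R5.
R2 ← R2 + 524/511·R5.
R3 ← R3 + 520/511·R5.
R4 ← R4 + 272/511·R5.
Reading off the reduced rows gives m = 2, n = -5, p = 5, q = -6, r = 3.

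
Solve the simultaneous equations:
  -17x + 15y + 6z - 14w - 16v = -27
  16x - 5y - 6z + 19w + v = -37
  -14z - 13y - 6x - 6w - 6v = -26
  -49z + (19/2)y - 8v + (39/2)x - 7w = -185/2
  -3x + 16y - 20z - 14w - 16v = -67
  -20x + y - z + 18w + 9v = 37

Row-reduce:
R1 ← R1 / (-17).
R2 ← R2 − 16·R1.
R3 ← R3 + 6·R1.
R4 ← R4 − 39/2·R1.
R5 ← R5 + 3·R1.
R6 ← R6 + 20·R1.
R2 ← R2 / (155/17).
R1 ← R1 + 15/17·R2.
R3 ← R3 + 311/17·R2.
R4 ← R4 − 454/17·R2.
R5 ← R5 − 227/17·R2.
R6 ← R6 + 283/17·R2.
R3 ← R3 / (-2608/155).
R1 ← R1 + 12/31·R3.
R2 ← R2 + 6/155·R3.
R4 ← R4 + 6368/155·R3.
R5 ← R5 + 3184/155·R3.
R6 ← R6 + 1349/155·R3.
R4 ← R4 / (-10768/163).
R1 ← R1 − 745/652·R4.
R2 ← R2 − 801/1304·R4.
R3 ← R3 + 1647/2608·R4.
R5 ← R5 + 5384/163·R4.
R6 ← R6 − 103295/2608·R4.
Swap R5 and R6.
R5 ← R5 / (1456453/21536).
R1 ← R1 − 9155/5384·R5.
R2 ← R2 + 7429/10768·R5.
R3 ← R3 − 19147/21536·R5.
R4 ← R4 + 1723/1346·R5.
Row 6 reduces to 0 = -1/2, a contradiction. The system is inconsistent.

no solution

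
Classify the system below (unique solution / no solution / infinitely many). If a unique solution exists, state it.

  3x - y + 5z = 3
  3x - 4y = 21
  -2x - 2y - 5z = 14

Row-reduce the augmented matrix:
R1 ← R1 / (3).
R2 ← R2 − 3·R1.
R3 ← R3 + 2·R1.
R2 ← R2 / (-3).
R1 ← R1 + 1/3·R2.
R3 ← R3 + 8/3·R2.
R3 ← R3 / (25/9).
R1 ← R1 − 20/9·R3.
R2 ← R2 − 5/3·R3.
Reading off the reduced rows gives x = -1, y = -6, z = 0.

x = -1, y = -6, z = 0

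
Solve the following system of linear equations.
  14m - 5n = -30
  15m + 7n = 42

Row-reduce the augmented matrix:
R1 ← R1 / (14).
R2 ← R2 − 15·R1.
R2 ← R2 / (173/14).
R1 ← R1 + 5/14·R2.
Reading off the reduced rows gives m = 0, n = 6.

m = 0, n = 6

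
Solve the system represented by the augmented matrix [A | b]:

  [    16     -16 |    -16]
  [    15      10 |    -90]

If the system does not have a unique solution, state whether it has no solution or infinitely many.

x_1 = -4, x_2 = -3

Row-reduce the augmented matrix:
R1 ← R1 / (16).
R2 ← R2 − 15·R1.
R2 ← R2 / (25).
R1 ← R1 + 1·R2.
Reading off the reduced rows gives x_1 = -4, x_2 = -3.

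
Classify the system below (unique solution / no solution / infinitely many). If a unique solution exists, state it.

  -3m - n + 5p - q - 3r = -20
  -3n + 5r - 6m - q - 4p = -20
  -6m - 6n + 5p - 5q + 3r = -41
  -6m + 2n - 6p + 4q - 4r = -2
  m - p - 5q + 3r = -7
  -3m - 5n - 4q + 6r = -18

Row-reduce:
R1 ← R1 / (-3).
R2 ← R2 + 6·R1.
R3 ← R3 + 6·R1.
R4 ← R4 + 6·R1.
R5 ← R5 − 1·R1.
R6 ← R6 + 3·R1.
R2 ← R2 / (-1).
R1 ← R1 − 1/3·R2.
R3 ← R3 + 4·R2.
R4 ← R4 − 4·R2.
R5 ← R5 + 1/3·R2.
R6 ← R6 + 4·R2.
R3 ← R3 / (51).
R1 ← R1 + 19/3·R3.
R2 ← R2 − 14·R3.
R4 ← R4 + 72·R3.
R5 ← R5 − 16/3·R3.
R6 ← R6 − 51·R3.
R4 ← R4 / (2/17).
R1 ← R1 + 31/153·R4.
R2 ← R2 − 47/51·R4.
R3 ← R3 + 7/51·R4.
R5 ← R5 + 755/153·R4.
R5 ← R5 / (-1270/9).
R1 ← R1 + 50/9·R5.
R2 ← R2 − 76/3·R5.
R3 ← R3 + 14/3·R5.
R4 ← R4 + 29·R5.
Row 6 reduces to 0 = 3, a contradiction. The system is inconsistent.

no solution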